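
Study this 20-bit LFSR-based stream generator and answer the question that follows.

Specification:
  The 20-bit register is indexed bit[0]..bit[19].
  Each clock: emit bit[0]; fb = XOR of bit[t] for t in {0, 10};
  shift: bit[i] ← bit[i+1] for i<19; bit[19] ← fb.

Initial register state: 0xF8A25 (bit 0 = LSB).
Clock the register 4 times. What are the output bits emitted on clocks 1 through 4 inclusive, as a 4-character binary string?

1010

reg_0 = 0xF8A25
clock 1: out=1, reg = 0xFC512
clock 2: out=0, reg = 0xFE289
clock 3: out=1, reg = 0xFF144
clock 4: out=0, reg = 0x7F8A2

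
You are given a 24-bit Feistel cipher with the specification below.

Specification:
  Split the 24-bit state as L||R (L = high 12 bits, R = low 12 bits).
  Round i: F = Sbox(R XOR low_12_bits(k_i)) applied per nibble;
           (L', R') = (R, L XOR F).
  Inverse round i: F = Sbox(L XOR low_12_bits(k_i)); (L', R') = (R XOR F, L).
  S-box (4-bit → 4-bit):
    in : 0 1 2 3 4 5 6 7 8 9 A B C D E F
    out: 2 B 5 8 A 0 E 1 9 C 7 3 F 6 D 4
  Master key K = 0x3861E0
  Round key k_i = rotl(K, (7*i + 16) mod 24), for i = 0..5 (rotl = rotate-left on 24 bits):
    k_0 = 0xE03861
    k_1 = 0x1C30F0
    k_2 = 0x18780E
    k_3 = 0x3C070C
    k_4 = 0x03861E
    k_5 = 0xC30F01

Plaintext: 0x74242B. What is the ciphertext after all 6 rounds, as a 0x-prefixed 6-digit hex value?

s_0 = plaintext = 0x74242B
s_1 = Round(s_0, k_0) = 0x42B8E5
s_2 = Round(s_1, k_1) = 0x8E5D9B
s_3 = Round(s_2, k_2) = 0xD9B825
s_4 = Round(s_3, k_3) = 0x8259C7
s_5 = Round(s_4, k_4) = 0x9C7C49
s_6 = Round(s_5, k_5) = 0xC4916E

0xC4916E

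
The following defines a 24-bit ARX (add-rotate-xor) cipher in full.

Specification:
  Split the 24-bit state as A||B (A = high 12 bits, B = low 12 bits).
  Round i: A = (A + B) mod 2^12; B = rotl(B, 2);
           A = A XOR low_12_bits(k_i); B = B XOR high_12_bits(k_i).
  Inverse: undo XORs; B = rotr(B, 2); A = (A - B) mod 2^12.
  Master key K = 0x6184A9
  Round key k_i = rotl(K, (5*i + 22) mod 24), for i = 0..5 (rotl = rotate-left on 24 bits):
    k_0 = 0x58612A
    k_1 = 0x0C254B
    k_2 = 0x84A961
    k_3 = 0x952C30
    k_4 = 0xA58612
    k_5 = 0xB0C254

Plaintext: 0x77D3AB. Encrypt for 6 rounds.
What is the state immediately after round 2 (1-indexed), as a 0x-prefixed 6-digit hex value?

0x067C68

s_0 = plaintext = 0x77D3AB
s_1 = Round(s_0, k_0) = 0xA02B2A
s_2 = Round(s_1, k_1) = 0x067C68
s_3 = Round(s_2, k_2) = 0x5AE9E9
s_4 = Round(s_3, k_3) = 0x3A7EF4
s_5 = Round(s_4, k_4) = 0x48918B
s_6 = Round(s_5, k_5) = 0x440D20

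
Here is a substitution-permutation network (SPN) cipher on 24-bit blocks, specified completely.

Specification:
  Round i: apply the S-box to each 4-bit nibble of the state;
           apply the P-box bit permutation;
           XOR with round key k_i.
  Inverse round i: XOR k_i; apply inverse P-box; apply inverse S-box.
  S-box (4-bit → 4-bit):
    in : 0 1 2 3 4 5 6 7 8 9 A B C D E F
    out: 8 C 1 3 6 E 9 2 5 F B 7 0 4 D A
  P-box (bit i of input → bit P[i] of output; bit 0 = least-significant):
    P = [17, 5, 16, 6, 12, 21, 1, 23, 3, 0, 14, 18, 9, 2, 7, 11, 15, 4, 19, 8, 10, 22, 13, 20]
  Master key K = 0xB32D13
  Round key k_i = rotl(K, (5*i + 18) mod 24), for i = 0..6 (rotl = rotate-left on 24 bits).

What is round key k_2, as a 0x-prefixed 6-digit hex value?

0x32D13B

K = 0xB32D13
k_0 = rotl(K, (5*0+18) mod 24) = rotl(K, 18) = 0x4ECCB4
k_1 = rotl(K, (5*1+18) mod 24) = rotl(K, 23) = 0xD99689
k_2 = rotl(K, (5*2+18) mod 24) = rotl(K, 4) = 0x32D13B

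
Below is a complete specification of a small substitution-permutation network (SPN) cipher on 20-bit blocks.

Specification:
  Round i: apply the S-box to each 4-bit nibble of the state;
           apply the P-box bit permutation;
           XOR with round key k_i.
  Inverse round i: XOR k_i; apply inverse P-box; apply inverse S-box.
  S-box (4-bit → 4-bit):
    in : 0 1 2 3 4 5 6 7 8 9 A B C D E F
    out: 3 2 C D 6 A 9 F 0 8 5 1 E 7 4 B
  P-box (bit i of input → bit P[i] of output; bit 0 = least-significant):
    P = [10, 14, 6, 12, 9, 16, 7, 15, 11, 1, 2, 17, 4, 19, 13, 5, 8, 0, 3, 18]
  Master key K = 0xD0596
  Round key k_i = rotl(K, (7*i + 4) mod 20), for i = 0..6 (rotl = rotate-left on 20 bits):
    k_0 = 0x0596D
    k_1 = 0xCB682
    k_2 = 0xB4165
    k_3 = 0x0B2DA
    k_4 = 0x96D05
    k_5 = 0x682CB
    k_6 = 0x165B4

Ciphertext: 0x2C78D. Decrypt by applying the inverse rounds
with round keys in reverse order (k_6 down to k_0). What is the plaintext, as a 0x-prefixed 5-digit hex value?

s_0 = ciphertext = 0x2C78D
s_1 = InvRound(s_0, k_6) = 0x439F8
s_2 = InvRound(s_1, k_5) = 0x03F69
s_3 = InvRound(s_2, k_4) = 0xE5E0C
s_4 = InvRound(s_3, k_3) = 0x9D72D
s_5 = InvRound(s_4, k_2) = 0xE8963
s_6 = InvRound(s_5, k_1) = 0x026A3
s_7 = InvRound(s_6, k_0) = 0xAEDA7

0xAEDA7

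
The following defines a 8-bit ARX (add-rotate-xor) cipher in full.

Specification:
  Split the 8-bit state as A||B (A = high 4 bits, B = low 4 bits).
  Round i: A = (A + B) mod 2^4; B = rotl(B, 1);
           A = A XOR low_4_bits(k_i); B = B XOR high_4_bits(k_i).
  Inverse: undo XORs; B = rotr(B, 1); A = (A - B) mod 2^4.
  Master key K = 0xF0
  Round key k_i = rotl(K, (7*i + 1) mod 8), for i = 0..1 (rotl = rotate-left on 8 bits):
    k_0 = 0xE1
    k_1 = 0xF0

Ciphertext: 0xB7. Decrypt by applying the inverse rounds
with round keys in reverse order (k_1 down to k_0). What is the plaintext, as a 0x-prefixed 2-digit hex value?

0x15

s_0 = ciphertext = 0xB7
s_1 = InvRound(s_0, k_1) = 0x74
s_2 = InvRound(s_1, k_0) = 0x15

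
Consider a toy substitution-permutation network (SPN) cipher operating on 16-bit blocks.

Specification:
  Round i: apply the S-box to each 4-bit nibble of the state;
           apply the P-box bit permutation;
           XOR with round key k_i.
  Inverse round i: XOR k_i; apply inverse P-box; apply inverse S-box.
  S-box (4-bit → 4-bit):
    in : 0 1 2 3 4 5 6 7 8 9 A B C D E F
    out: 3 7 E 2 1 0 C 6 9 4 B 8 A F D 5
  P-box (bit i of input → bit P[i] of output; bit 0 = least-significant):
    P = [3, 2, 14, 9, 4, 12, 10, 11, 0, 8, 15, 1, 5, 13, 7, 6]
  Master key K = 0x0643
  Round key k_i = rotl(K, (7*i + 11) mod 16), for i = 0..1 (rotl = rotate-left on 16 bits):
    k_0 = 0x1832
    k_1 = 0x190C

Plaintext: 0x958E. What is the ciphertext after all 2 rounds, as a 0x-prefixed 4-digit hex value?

s_0 = plaintext = 0x958E
s_1 = Round(s_0, k_0) = 0x52AA
s_2 = Round(s_1, k_1) = 0x8212

0x8212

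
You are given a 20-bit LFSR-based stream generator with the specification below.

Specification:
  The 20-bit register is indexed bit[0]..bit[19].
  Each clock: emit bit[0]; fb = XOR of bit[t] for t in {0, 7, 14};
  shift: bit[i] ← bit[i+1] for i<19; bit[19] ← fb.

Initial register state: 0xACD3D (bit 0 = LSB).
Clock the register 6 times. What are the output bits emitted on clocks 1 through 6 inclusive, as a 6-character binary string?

101111

reg_0 = 0xACD3D
clock 1: out=1, reg = 0x5669E
clock 2: out=0, reg = 0x2B34F
clock 3: out=1, reg = 0x959A7
clock 4: out=1, reg = 0xCACD3
clock 5: out=1, reg = 0x65669
clock 6: out=1, reg = 0x32B34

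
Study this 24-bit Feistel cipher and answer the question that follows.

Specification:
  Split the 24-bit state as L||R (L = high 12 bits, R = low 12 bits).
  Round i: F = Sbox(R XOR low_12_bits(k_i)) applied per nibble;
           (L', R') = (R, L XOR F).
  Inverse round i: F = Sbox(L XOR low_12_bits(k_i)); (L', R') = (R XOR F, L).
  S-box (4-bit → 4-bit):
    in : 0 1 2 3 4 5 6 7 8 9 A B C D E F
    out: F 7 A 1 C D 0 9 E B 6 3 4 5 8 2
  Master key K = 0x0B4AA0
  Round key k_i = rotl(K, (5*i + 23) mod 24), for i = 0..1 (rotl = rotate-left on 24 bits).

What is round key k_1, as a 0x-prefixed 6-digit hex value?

K = 0x0B4AA0
k_0 = rotl(K, (5*0+23) mod 24) = rotl(K, 23) = 0x05A550
k_1 = rotl(K, (5*1+23) mod 24) = rotl(K, 4) = 0xB4AA00

0xB4AA00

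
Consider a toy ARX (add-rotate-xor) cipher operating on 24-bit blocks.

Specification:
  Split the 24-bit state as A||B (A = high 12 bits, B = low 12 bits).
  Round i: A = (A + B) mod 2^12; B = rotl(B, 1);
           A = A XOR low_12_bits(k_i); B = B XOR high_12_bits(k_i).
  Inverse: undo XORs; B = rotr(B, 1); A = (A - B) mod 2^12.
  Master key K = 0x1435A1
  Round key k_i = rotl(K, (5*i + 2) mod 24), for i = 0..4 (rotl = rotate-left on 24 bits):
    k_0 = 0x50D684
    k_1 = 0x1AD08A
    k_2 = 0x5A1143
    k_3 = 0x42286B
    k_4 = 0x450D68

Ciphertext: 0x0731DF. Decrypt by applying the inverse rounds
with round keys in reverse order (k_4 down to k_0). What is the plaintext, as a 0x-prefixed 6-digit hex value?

0x5129B7

s_0 = ciphertext = 0x0731DF
s_1 = InvRound(s_0, k_4) = 0x254AC7
s_2 = InvRound(s_1, k_3) = 0xACDF72
s_3 = InvRound(s_2, k_2) = 0xE25D69
s_4 = InvRound(s_3, k_1) = 0x84D662
s_5 = InvRound(s_4, k_0) = 0x5129B7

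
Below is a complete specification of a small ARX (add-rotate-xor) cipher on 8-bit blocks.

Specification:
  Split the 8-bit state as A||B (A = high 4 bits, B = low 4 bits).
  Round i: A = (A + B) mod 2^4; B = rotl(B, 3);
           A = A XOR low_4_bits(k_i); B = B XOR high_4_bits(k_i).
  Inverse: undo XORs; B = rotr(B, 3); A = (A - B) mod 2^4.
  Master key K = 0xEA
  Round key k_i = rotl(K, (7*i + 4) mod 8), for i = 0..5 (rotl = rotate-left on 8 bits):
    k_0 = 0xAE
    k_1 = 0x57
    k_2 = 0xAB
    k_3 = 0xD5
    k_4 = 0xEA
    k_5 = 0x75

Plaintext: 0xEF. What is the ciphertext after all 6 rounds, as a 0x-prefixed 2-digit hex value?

s_0 = plaintext = 0xEF
s_1 = Round(s_0, k_0) = 0x35
s_2 = Round(s_1, k_1) = 0xFF
s_3 = Round(s_2, k_2) = 0x55
s_4 = Round(s_3, k_3) = 0xF7
s_5 = Round(s_4, k_4) = 0xC5
s_6 = Round(s_5, k_5) = 0x4D

0x4D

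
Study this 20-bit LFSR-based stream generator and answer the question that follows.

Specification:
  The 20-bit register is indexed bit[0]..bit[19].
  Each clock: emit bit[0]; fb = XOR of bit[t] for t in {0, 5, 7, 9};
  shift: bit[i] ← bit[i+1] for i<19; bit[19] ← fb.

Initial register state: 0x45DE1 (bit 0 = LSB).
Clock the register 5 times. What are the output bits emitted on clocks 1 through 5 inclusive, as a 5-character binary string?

reg_0 = 0x45DE1
clock 1: out=1, reg = 0xA2EF0
clock 2: out=0, reg = 0xD1778
clock 3: out=0, reg = 0x68BBC
clock 4: out=0, reg = 0xB45DE
clock 5: out=0, reg = 0xDA2EF

10000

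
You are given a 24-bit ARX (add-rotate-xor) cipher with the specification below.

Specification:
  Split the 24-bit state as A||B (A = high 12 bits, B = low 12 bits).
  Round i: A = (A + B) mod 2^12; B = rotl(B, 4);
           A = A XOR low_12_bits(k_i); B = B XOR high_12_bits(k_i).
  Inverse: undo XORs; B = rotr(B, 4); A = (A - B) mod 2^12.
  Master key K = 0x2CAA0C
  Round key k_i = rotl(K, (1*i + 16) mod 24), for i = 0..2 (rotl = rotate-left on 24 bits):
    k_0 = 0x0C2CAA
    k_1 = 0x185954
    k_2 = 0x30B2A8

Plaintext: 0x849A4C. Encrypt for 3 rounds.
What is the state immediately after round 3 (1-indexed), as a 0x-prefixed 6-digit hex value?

s_0 = plaintext = 0x849A4C
s_1 = Round(s_0, k_0) = 0xE3F408
s_2 = Round(s_1, k_1) = 0xB13101
s_3 = Round(s_2, k_2) = 0xEBC31A

0xEBC31A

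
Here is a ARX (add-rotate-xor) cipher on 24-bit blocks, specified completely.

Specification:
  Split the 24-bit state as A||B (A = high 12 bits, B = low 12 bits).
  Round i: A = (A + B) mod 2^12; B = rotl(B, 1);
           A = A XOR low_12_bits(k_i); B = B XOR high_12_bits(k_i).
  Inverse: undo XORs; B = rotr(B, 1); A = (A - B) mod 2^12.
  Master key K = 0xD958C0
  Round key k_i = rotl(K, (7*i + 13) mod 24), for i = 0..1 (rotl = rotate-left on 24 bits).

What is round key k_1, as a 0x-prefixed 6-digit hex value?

K = 0xD958C0
k_0 = rotl(K, (7*0+13) mod 24) = rotl(K, 13) = 0x181B2B
k_1 = rotl(K, (7*1+13) mod 24) = rotl(K, 20) = 0x0D958C

0x0D958C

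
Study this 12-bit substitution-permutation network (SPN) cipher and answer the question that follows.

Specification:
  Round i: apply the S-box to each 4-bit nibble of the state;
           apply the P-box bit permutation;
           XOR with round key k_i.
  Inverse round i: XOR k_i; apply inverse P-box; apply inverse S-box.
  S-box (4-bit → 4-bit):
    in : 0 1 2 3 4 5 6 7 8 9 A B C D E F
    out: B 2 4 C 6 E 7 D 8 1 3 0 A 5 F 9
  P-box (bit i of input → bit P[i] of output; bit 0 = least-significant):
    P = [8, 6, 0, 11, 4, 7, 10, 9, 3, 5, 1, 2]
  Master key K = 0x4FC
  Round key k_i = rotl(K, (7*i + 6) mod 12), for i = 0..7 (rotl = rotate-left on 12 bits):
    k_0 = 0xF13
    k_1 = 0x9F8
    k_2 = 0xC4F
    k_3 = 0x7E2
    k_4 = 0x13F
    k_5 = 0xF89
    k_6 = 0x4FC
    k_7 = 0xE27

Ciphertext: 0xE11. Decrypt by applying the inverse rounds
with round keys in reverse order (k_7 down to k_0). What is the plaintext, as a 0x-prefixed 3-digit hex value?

s_0 = ciphertext = 0xE11
s_1 = InvRound(s_0, k_7) = 0x59B
s_2 = InvRound(s_1, k_6) = 0x5B6
s_3 = InvRound(s_2, k_5) = 0xEF3
s_4 = InvRound(s_3, k_4) = 0xF50
s_5 = InvRound(s_4, k_3) = 0x4A8
s_6 = InvRound(s_5, k_2) = 0x515
s_7 = InvRound(s_6, k_1) = 0x045
s_8 = InvRound(s_7, k_0) = 0x370

0x370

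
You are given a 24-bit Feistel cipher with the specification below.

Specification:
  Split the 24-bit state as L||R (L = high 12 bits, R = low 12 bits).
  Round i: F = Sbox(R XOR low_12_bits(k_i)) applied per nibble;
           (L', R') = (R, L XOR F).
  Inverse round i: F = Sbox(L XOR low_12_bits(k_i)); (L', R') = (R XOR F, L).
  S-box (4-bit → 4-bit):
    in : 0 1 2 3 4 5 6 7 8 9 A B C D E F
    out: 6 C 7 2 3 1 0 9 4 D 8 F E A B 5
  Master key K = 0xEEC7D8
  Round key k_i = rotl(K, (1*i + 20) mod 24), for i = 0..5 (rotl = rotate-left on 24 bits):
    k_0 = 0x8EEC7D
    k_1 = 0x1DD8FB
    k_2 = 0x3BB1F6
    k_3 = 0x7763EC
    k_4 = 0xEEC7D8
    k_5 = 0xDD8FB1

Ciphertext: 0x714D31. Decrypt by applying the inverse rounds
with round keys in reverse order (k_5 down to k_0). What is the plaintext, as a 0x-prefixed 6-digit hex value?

0x96479B

s_0 = ciphertext = 0x714D31
s_1 = InvRound(s_0, k_5) = 0x9B0714
s_2 = InvRound(s_1, k_4) = 0xC109B0
s_3 = InvRound(s_2, k_3) = 0xCEEC10
s_4 = InvRound(s_3, k_2) = 0x6D4CEE
s_5 = InvRound(s_4, k_1) = 0x79B6D4
s_6 = InvRound(s_5, k_0) = 0x96479B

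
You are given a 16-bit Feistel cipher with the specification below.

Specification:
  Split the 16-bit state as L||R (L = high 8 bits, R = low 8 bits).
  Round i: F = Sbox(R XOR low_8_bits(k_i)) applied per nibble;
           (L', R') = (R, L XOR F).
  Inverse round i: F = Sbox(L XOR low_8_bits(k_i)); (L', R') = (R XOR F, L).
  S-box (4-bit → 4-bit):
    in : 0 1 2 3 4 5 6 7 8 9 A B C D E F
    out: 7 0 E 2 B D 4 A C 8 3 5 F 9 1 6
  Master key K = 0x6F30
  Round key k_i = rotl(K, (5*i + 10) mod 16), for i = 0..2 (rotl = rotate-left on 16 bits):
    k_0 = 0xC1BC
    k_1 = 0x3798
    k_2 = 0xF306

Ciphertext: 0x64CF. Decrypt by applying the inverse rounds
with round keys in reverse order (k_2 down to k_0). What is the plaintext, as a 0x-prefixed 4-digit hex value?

0x166C

s_0 = ciphertext = 0x64CF
s_1 = InvRound(s_0, k_2) = 0x8164
s_2 = InvRound(s_1, k_1) = 0x6C81
s_3 = InvRound(s_2, k_0) = 0x166C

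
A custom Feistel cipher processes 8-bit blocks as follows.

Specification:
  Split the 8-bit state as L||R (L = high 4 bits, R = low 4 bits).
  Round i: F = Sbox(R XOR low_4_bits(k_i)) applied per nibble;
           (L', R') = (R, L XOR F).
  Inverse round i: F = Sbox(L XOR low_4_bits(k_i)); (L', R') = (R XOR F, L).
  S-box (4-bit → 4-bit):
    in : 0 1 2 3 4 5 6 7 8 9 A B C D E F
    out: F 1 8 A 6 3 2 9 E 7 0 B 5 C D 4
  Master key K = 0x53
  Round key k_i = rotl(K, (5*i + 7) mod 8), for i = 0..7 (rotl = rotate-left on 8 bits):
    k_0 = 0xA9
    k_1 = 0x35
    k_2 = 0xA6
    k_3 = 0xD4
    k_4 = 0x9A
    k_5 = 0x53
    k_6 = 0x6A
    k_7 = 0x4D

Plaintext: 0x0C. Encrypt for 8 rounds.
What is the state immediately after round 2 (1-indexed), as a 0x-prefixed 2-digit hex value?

s_0 = plaintext = 0x0C
s_1 = Round(s_0, k_0) = 0xC3
s_2 = Round(s_1, k_1) = 0x3E
s_3 = Round(s_2, k_2) = 0xED
s_4 = Round(s_3, k_3) = 0xD9
s_5 = Round(s_4, k_4) = 0x97
s_6 = Round(s_5, k_5) = 0x7F
s_7 = Round(s_6, k_6) = 0xF4
s_8 = Round(s_7, k_7) = 0x48

0x3E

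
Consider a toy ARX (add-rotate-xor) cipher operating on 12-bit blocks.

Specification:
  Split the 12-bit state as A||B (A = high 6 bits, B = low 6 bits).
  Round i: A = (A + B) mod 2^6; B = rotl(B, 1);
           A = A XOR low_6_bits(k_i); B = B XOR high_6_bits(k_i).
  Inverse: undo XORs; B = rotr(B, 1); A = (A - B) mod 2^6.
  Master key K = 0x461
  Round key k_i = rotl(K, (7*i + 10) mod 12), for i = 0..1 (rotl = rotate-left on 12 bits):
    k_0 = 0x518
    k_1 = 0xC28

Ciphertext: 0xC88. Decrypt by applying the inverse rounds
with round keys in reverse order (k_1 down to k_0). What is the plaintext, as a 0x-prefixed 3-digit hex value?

s_0 = ciphertext = 0xC88
s_1 = InvRound(s_0, k_1) = 0xF9C
s_2 = InvRound(s_1, k_0) = 0x884

0x884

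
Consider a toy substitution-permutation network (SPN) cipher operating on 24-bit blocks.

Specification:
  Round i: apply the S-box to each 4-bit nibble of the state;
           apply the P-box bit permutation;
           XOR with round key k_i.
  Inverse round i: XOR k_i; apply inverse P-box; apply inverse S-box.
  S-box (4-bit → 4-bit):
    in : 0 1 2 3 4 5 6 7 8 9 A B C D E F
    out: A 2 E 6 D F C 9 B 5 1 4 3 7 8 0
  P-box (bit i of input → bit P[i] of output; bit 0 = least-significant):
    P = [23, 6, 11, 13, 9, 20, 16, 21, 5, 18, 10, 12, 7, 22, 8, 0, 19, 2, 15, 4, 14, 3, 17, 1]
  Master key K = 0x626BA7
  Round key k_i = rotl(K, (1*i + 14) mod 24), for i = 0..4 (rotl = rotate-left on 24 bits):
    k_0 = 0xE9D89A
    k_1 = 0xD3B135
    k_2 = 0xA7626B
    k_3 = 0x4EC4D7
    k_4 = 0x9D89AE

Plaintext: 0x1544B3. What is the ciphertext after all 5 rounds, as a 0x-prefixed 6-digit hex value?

s_0 = plaintext = 0x1544B3
s_1 = Round(s_0, k_0) = 0xE04567
s_2 = Round(s_1, k_1) = 0x768482
s_3 = Round(s_2, k_2) = 0xD79C98
s_4 = Round(s_3, k_3) = 0xC1A72F
s_5 = Round(s_4, k_4) = 0xACD902

0xACD902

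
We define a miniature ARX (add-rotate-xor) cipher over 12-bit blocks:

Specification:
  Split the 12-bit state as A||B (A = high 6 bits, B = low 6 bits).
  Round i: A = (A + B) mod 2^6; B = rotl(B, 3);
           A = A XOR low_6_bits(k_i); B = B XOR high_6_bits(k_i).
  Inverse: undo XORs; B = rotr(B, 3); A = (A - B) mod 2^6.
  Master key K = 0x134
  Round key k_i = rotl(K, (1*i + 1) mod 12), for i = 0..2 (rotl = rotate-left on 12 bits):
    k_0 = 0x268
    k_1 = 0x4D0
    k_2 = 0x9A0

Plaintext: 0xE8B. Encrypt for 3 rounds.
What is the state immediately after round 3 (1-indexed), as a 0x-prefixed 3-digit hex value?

0x7AC

s_0 = plaintext = 0xE8B
s_1 = Round(s_0, k_0) = 0xB50
s_2 = Round(s_1, k_1) = 0xB51
s_3 = Round(s_2, k_2) = 0x7AC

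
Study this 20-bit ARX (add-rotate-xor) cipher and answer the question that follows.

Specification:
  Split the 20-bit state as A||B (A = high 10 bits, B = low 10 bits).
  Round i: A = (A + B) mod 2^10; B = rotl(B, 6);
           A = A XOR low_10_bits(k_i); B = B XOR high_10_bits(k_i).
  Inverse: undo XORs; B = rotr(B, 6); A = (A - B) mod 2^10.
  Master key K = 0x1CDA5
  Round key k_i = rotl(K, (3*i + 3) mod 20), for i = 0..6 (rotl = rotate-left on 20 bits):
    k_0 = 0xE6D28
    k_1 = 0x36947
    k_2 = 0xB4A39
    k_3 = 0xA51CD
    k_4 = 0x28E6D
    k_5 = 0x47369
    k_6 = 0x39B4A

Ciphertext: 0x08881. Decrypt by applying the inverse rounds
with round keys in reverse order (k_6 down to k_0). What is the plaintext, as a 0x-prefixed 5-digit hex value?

0x0B395

s_0 = ciphertext = 0x08881
s_1 = InvRound(s_0, k_6) = 0x3DE71
s_2 = InvRound(s_1, k_5) = 0x306DD
s_3 = InvRound(s_2, k_4) = 0xB0FE9
s_4 = InvRound(s_3, k_3) = 0xCE7D5
s_5 = InvRound(s_4, k_2) = 0x23074
s_6 = InvRound(s_5, k_1) = 0xBA6E2
s_7 = InvRound(s_6, k_0) = 0x0B395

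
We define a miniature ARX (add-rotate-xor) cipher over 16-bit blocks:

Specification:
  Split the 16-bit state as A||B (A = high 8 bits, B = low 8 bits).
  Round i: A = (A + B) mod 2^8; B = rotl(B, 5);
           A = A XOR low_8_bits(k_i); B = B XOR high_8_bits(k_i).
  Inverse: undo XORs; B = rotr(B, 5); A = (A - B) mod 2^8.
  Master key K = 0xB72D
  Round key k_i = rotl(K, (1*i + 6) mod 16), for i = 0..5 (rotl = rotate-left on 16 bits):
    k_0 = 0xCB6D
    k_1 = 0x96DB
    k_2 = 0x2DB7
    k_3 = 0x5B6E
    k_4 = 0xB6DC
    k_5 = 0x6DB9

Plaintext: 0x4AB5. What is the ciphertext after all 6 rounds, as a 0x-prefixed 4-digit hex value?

s_0 = plaintext = 0x4AB5
s_1 = Round(s_0, k_0) = 0x927D
s_2 = Round(s_1, k_1) = 0xD439
s_3 = Round(s_2, k_2) = 0xBA0A
s_4 = Round(s_3, k_3) = 0xAA1A
s_5 = Round(s_4, k_4) = 0x18F5
s_6 = Round(s_5, k_5) = 0xB4D3

0xB4D3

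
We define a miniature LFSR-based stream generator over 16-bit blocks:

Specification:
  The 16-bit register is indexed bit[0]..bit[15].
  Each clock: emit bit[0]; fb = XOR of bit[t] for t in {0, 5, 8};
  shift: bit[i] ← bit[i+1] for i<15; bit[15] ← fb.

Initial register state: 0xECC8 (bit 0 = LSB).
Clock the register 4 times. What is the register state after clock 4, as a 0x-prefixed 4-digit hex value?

0x2ECC

reg_0 = 0xECC8
clock 1: out=0, reg = 0x7664
clock 2: out=0, reg = 0xBB32
clock 3: out=0, reg = 0x5D99
clock 4: out=1, reg = 0x2ECC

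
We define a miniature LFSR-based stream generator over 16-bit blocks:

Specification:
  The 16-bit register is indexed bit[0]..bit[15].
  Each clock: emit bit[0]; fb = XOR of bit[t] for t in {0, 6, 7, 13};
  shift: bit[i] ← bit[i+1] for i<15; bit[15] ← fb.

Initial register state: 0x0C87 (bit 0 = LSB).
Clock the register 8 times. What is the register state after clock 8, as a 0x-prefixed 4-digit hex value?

0xCC0C

reg_0 = 0x0C87
clock 1: out=1, reg = 0x0643
clock 2: out=1, reg = 0x0321
clock 3: out=1, reg = 0x8190
clock 4: out=0, reg = 0xC0C8
clock 5: out=0, reg = 0x6064
clock 6: out=0, reg = 0x3032
clock 7: out=0, reg = 0x9819
clock 8: out=1, reg = 0xCC0C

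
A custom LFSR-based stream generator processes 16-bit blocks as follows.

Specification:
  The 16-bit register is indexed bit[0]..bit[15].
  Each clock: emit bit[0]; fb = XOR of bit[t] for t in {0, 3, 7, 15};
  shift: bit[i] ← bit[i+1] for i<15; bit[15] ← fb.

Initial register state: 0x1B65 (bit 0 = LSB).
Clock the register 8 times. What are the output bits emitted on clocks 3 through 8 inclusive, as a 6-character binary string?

reg_0 = 0x1B65
clock 1: out=1, reg = 0x8DB2
clock 2: out=0, reg = 0x46D9
clock 3: out=1, reg = 0xA36C
clock 4: out=0, reg = 0x51B6
clock 5: out=0, reg = 0xA8DB
clock 6: out=1, reg = 0x546D
clock 7: out=1, reg = 0x2A36
clock 8: out=0, reg = 0x151B

100110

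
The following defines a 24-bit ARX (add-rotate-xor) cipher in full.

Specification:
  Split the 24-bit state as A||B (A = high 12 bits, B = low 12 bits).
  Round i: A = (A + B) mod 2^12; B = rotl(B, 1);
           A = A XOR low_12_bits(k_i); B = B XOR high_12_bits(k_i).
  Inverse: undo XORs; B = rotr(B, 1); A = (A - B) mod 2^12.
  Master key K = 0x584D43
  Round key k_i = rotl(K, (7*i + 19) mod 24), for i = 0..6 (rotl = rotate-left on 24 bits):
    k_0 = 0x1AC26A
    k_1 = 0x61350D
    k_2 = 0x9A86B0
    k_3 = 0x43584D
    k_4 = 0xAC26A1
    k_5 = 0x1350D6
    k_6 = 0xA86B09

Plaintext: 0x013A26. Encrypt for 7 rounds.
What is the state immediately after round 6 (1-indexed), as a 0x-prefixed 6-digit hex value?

s_0 = plaintext = 0x013A26
s_1 = Round(s_0, k_0) = 0x8535E1
s_2 = Round(s_1, k_1) = 0xB39DD1
s_3 = Round(s_2, k_2) = 0xFBA20B
s_4 = Round(s_3, k_3) = 0x988023
s_5 = Round(s_4, k_4) = 0xF0AA84
s_6 = Round(s_5, k_5) = 0x95843C
s_7 = Round(s_6, k_6) = 0x69D2FE

0x95843C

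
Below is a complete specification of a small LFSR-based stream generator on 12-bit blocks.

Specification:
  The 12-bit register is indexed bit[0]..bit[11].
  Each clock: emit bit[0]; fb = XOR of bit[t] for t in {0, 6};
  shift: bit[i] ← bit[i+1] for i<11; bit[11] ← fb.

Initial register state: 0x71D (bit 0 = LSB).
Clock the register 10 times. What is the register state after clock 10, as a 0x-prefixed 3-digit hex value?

reg_0 = 0x71D
clock 1: out=1, reg = 0xB8E
clock 2: out=0, reg = 0x5C7
clock 3: out=1, reg = 0x2E3
clock 4: out=1, reg = 0x171
clock 5: out=1, reg = 0x0B8
clock 6: out=0, reg = 0x05C
clock 7: out=0, reg = 0x82E
clock 8: out=0, reg = 0x417
clock 9: out=1, reg = 0xA0B
clock 10: out=1, reg = 0xD05

0xD05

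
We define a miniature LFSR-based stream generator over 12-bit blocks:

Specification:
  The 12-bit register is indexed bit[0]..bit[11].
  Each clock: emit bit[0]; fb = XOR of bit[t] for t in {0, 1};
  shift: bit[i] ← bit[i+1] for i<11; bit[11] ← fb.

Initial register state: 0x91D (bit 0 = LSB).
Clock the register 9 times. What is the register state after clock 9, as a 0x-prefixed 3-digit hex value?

0xC9C

reg_0 = 0x91D
clock 1: out=1, reg = 0xC8E
clock 2: out=0, reg = 0xE47
clock 3: out=1, reg = 0x723
clock 4: out=1, reg = 0x391
clock 5: out=1, reg = 0x9C8
clock 6: out=0, reg = 0x4E4
clock 7: out=0, reg = 0x272
clock 8: out=0, reg = 0x939
clock 9: out=1, reg = 0xC9C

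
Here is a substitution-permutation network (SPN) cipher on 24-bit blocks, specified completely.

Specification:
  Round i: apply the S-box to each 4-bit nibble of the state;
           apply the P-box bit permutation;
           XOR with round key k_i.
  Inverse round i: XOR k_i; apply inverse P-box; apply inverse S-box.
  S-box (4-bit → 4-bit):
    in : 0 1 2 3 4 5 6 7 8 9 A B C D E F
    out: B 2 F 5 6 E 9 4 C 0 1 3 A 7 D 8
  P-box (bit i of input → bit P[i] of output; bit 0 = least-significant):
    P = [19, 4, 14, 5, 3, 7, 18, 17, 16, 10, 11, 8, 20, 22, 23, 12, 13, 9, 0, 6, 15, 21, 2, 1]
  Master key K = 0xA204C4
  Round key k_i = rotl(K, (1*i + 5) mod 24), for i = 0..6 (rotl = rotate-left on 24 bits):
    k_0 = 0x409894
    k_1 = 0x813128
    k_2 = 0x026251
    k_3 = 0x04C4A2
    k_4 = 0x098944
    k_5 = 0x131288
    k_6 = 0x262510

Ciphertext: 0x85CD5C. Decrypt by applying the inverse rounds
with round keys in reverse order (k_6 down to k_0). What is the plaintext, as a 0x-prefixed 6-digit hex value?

0x2A92DA

s_0 = ciphertext = 0x85CD5C
s_1 = InvRound(s_0, k_6) = 0xD67367
s_2 = InvRound(s_1, k_5) = 0x8E46D8
s_3 = InvRound(s_2, k_4) = 0x317224
s_4 = InvRound(s_3, k_3) = 0x2B6B49
s_5 = InvRound(s_4, k_2) = 0x199EAB
s_6 = InvRound(s_5, k_1) = 0x6D351A
s_7 = InvRound(s_6, k_0) = 0x2A92DA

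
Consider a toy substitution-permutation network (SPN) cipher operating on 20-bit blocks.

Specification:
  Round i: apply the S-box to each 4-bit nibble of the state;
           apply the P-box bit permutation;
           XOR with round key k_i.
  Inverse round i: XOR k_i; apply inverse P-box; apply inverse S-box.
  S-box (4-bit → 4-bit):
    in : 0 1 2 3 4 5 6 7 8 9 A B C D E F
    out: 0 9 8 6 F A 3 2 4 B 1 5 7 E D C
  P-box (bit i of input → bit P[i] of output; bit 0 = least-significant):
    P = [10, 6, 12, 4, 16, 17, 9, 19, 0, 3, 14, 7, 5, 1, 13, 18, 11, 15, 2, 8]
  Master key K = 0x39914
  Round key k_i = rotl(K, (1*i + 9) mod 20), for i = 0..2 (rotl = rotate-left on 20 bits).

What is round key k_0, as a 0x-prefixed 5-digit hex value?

K = 0x39914
k_0 = rotl(K, (1*0+9) mod 20) = rotl(K, 9) = 0x22873

0x22873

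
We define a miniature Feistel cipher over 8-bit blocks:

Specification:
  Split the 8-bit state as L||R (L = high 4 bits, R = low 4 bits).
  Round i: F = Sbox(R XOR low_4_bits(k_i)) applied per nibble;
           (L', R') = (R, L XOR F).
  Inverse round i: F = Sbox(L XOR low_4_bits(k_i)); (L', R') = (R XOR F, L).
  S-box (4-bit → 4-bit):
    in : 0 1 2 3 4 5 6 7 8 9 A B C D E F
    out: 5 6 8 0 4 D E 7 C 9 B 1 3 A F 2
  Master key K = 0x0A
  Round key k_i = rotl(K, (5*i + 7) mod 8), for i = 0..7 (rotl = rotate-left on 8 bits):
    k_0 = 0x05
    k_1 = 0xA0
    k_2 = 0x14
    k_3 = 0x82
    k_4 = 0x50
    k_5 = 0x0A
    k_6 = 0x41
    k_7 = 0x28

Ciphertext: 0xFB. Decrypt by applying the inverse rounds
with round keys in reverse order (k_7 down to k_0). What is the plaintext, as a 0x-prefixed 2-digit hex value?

s_0 = ciphertext = 0xFB
s_1 = InvRound(s_0, k_7) = 0xCF
s_2 = InvRound(s_1, k_6) = 0x5C
s_3 = InvRound(s_2, k_5) = 0xE5
s_4 = InvRound(s_3, k_4) = 0xAE
s_5 = InvRound(s_4, k_3) = 0x2A
s_6 = InvRound(s_5, k_2) = 0x42
s_7 = InvRound(s_6, k_1) = 0x64
s_8 = InvRound(s_7, k_0) = 0x46

0x46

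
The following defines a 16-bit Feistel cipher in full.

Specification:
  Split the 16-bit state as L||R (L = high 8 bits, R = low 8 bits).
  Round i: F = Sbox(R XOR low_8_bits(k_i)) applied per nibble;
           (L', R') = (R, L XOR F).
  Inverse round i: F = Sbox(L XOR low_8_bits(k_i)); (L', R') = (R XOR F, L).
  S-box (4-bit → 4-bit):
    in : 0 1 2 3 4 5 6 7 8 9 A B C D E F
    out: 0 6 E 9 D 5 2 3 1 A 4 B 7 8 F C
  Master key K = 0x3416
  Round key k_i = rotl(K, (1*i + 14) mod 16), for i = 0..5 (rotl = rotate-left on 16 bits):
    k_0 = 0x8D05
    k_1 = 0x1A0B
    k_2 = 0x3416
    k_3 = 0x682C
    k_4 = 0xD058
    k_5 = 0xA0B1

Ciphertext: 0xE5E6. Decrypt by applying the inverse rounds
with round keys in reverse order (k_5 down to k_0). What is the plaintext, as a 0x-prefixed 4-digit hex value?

s_0 = ciphertext = 0xE5E6
s_1 = InvRound(s_0, k_5) = 0xBBE5
s_2 = InvRound(s_1, k_4) = 0x1CBB
s_3 = InvRound(s_2, k_3) = 0x2B1C
s_4 = InvRound(s_3, k_2) = 0x842B
s_5 = InvRound(s_4, k_1) = 0x3784
s_6 = InvRound(s_5, k_0) = 0x1A37

0x1A37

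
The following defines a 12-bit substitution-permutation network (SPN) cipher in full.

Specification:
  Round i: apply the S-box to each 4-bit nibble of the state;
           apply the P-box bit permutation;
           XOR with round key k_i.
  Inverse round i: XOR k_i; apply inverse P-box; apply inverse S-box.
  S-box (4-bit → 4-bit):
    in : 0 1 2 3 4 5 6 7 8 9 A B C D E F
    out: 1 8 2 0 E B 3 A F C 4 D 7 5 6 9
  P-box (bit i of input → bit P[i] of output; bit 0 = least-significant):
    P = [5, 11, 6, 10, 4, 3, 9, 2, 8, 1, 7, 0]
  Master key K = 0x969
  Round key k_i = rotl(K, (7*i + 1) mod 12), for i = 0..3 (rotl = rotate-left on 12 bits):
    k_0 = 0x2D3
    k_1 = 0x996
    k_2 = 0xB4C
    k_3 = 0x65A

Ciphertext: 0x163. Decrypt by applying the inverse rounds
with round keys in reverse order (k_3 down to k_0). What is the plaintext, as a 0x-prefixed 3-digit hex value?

s_0 = ciphertext = 0x163
s_1 = InvRound(s_0, k_3) = 0xFCF
s_2 = InvRound(s_1, k_2) = 0x431
s_3 = InvRound(s_2, k_1) = 0x815
s_4 = InvRound(s_3, k_0) = 0xE9E

0xE9E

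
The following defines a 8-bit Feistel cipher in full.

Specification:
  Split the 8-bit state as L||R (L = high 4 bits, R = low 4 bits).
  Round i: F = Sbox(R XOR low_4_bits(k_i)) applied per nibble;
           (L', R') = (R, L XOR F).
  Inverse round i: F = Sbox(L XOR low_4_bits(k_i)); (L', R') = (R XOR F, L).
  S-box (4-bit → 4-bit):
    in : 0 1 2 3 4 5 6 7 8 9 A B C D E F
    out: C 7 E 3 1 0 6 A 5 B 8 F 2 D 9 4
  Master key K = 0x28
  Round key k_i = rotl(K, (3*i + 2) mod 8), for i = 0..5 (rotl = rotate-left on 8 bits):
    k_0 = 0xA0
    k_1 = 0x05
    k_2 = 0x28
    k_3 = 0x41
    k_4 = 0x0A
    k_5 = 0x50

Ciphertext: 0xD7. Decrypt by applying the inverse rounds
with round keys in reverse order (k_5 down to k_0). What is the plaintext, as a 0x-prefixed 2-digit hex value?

0x7B

s_0 = ciphertext = 0xD7
s_1 = InvRound(s_0, k_5) = 0xAD
s_2 = InvRound(s_1, k_4) = 0x1A
s_3 = InvRound(s_2, k_3) = 0x61
s_4 = InvRound(s_3, k_2) = 0x86
s_5 = InvRound(s_4, k_1) = 0xB8
s_6 = InvRound(s_5, k_0) = 0x7B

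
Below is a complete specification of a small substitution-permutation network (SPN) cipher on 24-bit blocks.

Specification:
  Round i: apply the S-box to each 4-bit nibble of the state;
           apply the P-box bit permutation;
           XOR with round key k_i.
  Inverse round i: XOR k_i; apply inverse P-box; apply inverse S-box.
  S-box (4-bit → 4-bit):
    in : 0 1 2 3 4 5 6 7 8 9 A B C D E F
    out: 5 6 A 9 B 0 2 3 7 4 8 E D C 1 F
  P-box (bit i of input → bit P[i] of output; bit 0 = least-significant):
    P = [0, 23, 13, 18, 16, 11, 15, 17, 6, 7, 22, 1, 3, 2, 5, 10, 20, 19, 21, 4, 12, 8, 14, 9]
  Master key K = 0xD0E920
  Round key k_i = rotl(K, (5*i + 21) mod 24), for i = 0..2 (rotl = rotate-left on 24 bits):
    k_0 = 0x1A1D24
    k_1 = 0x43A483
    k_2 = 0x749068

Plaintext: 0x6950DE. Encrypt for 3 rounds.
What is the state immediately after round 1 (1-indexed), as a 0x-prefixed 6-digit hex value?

0x789C65

s_0 = plaintext = 0x6950DE
s_1 = Round(s_0, k_0) = 0x789C65
s_2 = Round(s_1, k_1) = 0x3BBDE1
s_3 = Round(s_2, k_2) = 0x9DA65E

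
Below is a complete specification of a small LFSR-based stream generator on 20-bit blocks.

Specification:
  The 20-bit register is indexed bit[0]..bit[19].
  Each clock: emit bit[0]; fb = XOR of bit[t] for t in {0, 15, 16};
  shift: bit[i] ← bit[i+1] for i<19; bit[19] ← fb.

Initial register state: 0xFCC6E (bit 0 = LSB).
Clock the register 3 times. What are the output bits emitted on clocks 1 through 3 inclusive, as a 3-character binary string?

reg_0 = 0xFCC6E
clock 1: out=0, reg = 0x7E637
clock 2: out=1, reg = 0xBF31B
clock 3: out=1, reg = 0xDF98D

011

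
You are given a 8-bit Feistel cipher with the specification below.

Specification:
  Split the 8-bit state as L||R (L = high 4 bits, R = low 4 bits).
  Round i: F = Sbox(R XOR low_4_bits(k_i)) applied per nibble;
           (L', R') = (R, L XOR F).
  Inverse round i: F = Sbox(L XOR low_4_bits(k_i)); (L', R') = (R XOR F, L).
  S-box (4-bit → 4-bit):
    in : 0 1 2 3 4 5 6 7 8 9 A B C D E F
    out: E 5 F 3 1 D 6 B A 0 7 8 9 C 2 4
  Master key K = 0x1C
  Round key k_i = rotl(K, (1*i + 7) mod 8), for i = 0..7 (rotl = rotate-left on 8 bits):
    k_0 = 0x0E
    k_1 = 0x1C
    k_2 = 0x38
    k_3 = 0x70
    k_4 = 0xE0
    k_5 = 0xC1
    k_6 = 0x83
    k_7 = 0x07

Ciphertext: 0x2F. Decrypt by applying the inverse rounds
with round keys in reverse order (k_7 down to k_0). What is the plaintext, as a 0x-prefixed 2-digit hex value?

s_0 = ciphertext = 0x2F
s_1 = InvRound(s_0, k_7) = 0x22
s_2 = InvRound(s_1, k_6) = 0x72
s_3 = InvRound(s_2, k_5) = 0x47
s_4 = InvRound(s_3, k_4) = 0x64
s_5 = InvRound(s_4, k_3) = 0x26
s_6 = InvRound(s_5, k_2) = 0x12
s_7 = InvRound(s_6, k_1) = 0xE1
s_8 = InvRound(s_7, k_0) = 0xFE

0xFE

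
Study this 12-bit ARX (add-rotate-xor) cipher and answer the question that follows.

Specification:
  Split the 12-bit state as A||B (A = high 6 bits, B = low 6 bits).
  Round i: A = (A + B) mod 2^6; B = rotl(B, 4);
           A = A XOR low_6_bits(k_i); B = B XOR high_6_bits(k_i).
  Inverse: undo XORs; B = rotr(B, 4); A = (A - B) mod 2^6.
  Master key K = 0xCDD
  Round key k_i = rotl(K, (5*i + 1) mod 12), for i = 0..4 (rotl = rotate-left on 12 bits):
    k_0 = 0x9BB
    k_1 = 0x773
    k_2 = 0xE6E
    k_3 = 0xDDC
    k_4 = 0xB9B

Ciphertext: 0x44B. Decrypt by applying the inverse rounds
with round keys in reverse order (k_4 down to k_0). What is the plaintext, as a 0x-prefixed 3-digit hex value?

0x772

s_0 = ciphertext = 0x44B
s_1 = InvRound(s_0, k_4) = 0xD16
s_2 = InvRound(s_1, k_3) = 0x886
s_3 = InvRound(s_2, k_2) = 0x37F
s_4 = InvRound(s_3, k_1) = 0xD0A
s_5 = InvRound(s_4, k_0) = 0x772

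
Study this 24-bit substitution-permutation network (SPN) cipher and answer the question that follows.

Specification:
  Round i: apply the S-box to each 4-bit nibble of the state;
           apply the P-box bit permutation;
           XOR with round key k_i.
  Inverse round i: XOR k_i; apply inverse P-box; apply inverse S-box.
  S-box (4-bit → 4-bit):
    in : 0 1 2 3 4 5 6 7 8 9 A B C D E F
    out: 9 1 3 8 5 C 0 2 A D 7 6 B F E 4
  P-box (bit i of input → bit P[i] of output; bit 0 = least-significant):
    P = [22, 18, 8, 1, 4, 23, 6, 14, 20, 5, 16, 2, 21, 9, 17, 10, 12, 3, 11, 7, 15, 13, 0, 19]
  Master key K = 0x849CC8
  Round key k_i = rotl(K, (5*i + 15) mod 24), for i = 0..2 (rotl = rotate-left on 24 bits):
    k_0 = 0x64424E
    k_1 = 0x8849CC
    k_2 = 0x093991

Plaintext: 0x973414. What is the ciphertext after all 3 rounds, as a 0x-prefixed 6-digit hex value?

s_0 = plaintext = 0x973414
s_1 = Round(s_0, k_0) = 0x3DC757
s_2 = Round(s_1, k_1) = 0xA41724
s_3 = Round(s_2, k_2) = 0xE980A0

0xE980A0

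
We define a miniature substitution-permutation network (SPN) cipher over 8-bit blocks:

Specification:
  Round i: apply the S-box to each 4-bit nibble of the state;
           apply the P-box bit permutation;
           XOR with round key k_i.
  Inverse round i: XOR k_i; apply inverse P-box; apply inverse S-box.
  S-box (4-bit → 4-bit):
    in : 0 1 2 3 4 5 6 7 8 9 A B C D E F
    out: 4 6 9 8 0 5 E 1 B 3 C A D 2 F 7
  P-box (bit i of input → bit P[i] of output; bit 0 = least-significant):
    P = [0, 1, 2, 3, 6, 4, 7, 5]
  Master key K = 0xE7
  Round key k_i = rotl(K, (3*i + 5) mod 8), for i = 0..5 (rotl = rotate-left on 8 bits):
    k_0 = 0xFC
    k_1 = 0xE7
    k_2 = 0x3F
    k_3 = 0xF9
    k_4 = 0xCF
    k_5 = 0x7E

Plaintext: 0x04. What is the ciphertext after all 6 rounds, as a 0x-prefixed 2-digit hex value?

0xCD

s_0 = plaintext = 0x04
s_1 = Round(s_0, k_0) = 0x7C
s_2 = Round(s_1, k_1) = 0xAA
s_3 = Round(s_2, k_2) = 0x93
s_4 = Round(s_3, k_3) = 0xA1
s_5 = Round(s_4, k_4) = 0x69
s_6 = Round(s_5, k_5) = 0xCD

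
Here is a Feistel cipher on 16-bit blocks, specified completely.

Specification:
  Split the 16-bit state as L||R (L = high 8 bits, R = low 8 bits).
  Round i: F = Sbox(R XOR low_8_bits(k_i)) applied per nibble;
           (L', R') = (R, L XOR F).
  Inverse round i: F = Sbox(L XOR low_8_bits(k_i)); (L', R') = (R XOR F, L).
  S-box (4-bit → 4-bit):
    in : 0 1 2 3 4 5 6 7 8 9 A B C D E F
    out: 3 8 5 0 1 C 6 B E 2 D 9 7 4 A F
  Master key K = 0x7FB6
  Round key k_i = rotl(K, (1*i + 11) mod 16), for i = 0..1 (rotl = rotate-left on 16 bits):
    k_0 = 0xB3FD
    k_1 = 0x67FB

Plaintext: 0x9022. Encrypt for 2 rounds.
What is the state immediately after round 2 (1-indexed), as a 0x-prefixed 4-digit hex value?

0xDF73

s_0 = plaintext = 0x9022
s_1 = Round(s_0, k_0) = 0x22DF
s_2 = Round(s_1, k_1) = 0xDF73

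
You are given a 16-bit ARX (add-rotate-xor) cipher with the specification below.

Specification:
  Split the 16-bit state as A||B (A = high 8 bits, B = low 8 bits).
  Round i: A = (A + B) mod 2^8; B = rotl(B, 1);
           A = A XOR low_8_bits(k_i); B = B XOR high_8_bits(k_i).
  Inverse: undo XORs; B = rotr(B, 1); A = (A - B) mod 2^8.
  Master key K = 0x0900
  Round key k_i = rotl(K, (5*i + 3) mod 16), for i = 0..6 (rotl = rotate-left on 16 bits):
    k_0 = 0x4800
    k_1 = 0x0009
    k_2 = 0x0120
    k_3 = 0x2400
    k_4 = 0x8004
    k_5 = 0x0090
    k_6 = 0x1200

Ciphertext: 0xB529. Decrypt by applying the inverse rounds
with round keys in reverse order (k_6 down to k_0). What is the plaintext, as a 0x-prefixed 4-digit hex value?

s_0 = ciphertext = 0xB529
s_1 = InvRound(s_0, k_6) = 0x189D
s_2 = InvRound(s_1, k_5) = 0xBACE
s_3 = InvRound(s_2, k_4) = 0x9727
s_4 = InvRound(s_3, k_3) = 0x1681
s_5 = InvRound(s_4, k_2) = 0xF640
s_6 = InvRound(s_5, k_1) = 0xDF20
s_7 = InvRound(s_6, k_0) = 0xAB34

0xAB34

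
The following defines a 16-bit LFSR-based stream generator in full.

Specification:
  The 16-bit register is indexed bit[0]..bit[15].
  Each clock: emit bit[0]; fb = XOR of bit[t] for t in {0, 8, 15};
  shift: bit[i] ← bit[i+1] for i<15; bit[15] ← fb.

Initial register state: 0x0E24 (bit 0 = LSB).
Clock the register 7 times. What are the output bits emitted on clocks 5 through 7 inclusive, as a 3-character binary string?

010

reg_0 = 0x0E24
clock 1: out=0, reg = 0x0712
clock 2: out=0, reg = 0x8389
clock 3: out=1, reg = 0xC1C4
clock 4: out=0, reg = 0x60E2
clock 5: out=0, reg = 0x3071
clock 6: out=1, reg = 0x9838
clock 7: out=0, reg = 0xCC1C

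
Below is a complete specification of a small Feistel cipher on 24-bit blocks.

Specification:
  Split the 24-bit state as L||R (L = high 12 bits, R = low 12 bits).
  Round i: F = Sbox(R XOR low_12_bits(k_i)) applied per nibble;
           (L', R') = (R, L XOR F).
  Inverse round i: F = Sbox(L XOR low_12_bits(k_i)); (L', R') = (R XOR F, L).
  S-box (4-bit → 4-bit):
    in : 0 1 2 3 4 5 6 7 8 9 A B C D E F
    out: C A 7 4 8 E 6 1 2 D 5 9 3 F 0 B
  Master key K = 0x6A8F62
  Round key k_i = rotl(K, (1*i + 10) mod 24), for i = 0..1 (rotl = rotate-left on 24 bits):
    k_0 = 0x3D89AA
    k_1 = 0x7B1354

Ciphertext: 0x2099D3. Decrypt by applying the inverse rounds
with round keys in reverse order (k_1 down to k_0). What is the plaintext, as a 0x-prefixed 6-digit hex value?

0x7DF33C

s_0 = ciphertext = 0x2099D3
s_1 = InvRound(s_0, k_1) = 0x33C209
s_2 = InvRound(s_1, k_0) = 0x7DF33C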